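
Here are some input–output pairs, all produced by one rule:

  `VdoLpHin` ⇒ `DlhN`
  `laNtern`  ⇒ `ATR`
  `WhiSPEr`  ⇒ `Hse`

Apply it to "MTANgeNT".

The pattern: flip the case of every letter, then keep every other character starting from the second (positions 2nd, 4th, 6th, ...).
Applying both steps to "MTANgeNT": "mtanGEnt", then "tnEt".
(Check on "VdoLpHin": → "vDOlPhIN" → "DlhN" ✓)

tnEt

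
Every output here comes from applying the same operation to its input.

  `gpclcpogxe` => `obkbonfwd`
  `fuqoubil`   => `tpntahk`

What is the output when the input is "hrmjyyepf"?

Looking at the pairs, the operation is to delete the first character, then shift every letter 1 place backward in the alphabet (wrapping around).
Applying both steps to "hrmjyyepf": "rmjyyepf", then "qlixxdoe".

qlixxdoe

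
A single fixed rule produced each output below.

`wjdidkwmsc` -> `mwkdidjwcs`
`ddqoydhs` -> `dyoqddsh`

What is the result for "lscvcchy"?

ccvcslyh

The rule is to reverse the string, then move the first 2 characters to the end (rotate left by 2).
Applying that to "lscvcchy" gives "ccvcslyh".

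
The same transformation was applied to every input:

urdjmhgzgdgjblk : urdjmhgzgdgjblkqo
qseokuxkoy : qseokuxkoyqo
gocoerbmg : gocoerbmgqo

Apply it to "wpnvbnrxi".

wpnvbnrxiqo

The rule is to append "qo".
Applying that to "wpnvbnrxi" gives "wpnvbnrxiqo".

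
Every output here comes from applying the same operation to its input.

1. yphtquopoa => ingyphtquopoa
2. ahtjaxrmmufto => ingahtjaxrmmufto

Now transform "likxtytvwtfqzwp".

inglikxtytvwtfqzwp

The transformation: prepend "ing".
So "likxtytvwtfqzwp" becomes "inglikxtytvwtfqzwp".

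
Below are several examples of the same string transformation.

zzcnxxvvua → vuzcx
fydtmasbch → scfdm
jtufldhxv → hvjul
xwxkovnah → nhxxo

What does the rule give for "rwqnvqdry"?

What's happening: keep every other character starting from the first (positions 1st, 3rd, 5th, ...), then move the first 3 characters to the end (rotate left by 3).
On "rwqnvqdry" that produces "dyrqv".

dyrqv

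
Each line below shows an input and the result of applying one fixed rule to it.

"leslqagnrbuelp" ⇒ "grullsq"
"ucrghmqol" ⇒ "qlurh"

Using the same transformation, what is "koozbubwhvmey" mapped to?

bhmykob

Each output is the input with this applied: keep every other character starting from the first (positions 1st, 3rd, 5th, ...), then move the first 3 characters to the end (rotate left by 3).
On "koozbubwhvmey": the first step gives "kobbhmy", and the second then gives "bhmykob".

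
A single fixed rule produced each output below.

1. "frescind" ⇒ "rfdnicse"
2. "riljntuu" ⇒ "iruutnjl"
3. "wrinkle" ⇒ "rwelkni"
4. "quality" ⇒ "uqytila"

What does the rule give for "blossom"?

lbmosso

In each case the input is transformed by: move the first 2 characters to the end (rotate left by 2), then reverse the string.
Applying both steps to "blossom": "ossombl", then "lbmosso".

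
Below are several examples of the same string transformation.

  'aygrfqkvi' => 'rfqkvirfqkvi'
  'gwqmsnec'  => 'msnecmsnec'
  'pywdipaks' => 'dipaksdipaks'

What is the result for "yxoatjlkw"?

atjlkwatjlkw

The rule is to delete the first 3 characters, then write the whole string twice.
For "yxoatjlkw", step one produces "atjlkw"; step two turns that into "atjlkwatjlkw".
(Check on "gwqmsnec": → "msnec" → "msnecmsnec" ✓)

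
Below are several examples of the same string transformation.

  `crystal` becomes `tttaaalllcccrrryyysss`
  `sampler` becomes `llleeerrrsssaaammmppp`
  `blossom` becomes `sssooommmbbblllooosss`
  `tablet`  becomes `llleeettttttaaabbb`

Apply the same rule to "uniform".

Rule — move the last 3 characters to the front (rotate right by 3), then repeat every character 3 times.
Applying that to "uniform" gives "ooorrrmmmuuunnniiifff".

ooorrrmmmuuunnniiifff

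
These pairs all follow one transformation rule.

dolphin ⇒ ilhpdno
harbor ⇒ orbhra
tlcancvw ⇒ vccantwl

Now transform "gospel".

espglo

The transformation: take characters alternately from the front and the back (1st, last, 2nd, 2nd-last, ...), then move the first 3 characters to the end (rotate left by 3).
"gospel" → "gloesp" → "espglo".
(Check on "dolphin": → "dnoilhp" → "ilhpdno" ✓)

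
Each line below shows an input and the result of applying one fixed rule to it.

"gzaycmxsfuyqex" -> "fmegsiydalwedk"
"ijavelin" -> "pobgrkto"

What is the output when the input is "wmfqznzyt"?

scwltfefz

Rule — shift every letter 6 places forward in the alphabet (wrapping around), then swap each adjacent pair of characters (1↔2, 3↔4, ...).
On "wmfqznzyt": the first step gives "cslwftfez", and the second then gives "scwltfefz".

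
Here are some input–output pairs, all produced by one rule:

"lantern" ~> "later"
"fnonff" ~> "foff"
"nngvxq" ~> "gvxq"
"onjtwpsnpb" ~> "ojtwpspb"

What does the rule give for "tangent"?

taget

Each output is the input with this applied: remove every "n".
Doing the same to "tangent": "taget".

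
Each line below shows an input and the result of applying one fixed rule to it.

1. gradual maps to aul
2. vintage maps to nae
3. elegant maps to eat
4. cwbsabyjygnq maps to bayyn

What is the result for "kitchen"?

The rule is to delete the first 2 characters, then keep every other character starting from the first (positions 1st, 3rd, 5th, ...).
For "kitchen", step one produces "tchen"; step two turns that into "thn".

thn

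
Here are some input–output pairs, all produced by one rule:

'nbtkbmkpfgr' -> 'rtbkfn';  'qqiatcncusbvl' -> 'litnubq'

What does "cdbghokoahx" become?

xbhkac

Each output is the input with this applied: swap the first and last characters, then keep every other character starting from the first (positions 1st, 3rd, 5th, ...).
On "cdbghokoahx" that produces "xbhkac".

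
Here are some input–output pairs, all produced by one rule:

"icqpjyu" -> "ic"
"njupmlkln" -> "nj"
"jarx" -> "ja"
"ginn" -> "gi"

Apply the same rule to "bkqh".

bk

Looking at the pairs, the operation is to keep only the first 2 characters.
On "bkqh" that produces "bk".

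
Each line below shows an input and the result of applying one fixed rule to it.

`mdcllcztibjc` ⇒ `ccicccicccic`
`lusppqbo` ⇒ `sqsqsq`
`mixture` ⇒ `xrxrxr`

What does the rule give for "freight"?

What's happening: keep one character in every 3, starting at position 3 (positions 3rd, 6th, 9th, ...), then write the whole string 3 times in a row.
Working it through for "freight": intermediate "eh", final "eheheh".

eheheh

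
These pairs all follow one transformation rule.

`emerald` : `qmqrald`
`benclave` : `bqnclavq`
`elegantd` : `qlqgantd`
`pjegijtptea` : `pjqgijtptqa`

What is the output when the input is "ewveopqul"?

qwvqopqul

Rule — replace every "e" with "q".
Applying that to "ewveopqul" gives "qwvqopqul".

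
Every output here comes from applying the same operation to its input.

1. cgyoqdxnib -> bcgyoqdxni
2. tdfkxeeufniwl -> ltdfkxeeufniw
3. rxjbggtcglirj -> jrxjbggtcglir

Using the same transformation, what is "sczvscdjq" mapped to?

qsczvscdj

Rule — move the last character to the front.
So "sczvscdjq" becomes "qsczvscdj".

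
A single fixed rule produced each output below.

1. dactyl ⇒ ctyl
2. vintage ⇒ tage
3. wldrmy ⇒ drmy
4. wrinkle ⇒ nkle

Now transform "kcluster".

ster

Each output is the input with this applied: keep only the last 4 characters.
Applying that to "kcluster" gives "ster".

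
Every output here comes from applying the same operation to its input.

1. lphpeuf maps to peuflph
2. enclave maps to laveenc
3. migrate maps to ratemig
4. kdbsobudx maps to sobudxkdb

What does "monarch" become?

The pattern: move the first 3 characters to the end (rotate left by 3).
Applying that to "monarch" gives "archmon".

archmon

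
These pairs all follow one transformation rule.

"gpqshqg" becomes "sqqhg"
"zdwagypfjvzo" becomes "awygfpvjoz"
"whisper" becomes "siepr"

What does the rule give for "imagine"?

ganie

The transformation: swap each adjacent pair of characters (1↔2, 3↔4, ...), then delete the first 2 characters.
Starting from "imagine": after the first operation, "miganie"; after the second, "ganie".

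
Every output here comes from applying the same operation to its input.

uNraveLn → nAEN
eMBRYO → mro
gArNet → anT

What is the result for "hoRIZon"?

The pattern: flip the case of every letter, then keep every other character starting from the second (positions 2nd, 4th, 6th, ...).
On "hoRIZon": the first step gives "HOrizON", and the second then gives "OiO".

OiO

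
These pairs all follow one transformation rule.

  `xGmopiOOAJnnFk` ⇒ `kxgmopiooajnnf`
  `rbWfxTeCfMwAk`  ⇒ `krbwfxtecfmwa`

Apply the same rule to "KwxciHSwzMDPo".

The rule is to move the last character to the front, then convert every letter to lowercase.
Applying both steps to "KwxciHSwzMDPo": "oKwxciHSwzMDP", then "okwxcihswzmdp".
(Check on "xGmopiOOAJnnFk": → "kxGmopiOOAJnnF" → "kxgmopiooajnnf" ✓)

okwxcihswzmdp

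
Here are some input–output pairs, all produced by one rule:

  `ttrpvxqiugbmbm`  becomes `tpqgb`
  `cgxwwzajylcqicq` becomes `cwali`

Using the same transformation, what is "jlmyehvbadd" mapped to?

The pattern: keep one character in every 3, starting at position 1 (positions 1st, 4th, 7th, ...).
"jlmyehvbadd" → "jyvd".

jyvd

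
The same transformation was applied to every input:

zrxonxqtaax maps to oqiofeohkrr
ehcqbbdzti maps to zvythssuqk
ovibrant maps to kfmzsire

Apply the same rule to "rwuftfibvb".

sinlwkwzsm

The pattern: shift every letter 9 places backward in the alphabet (wrapping around), then move the last character to the front.
Working it through for "rwuftfibvb": intermediate "inlwkwzsms", final "sinlwkwzsm".
(Check on "ehcqbbdzti": → "vythssuqkz" → "zvythssuqk" ✓)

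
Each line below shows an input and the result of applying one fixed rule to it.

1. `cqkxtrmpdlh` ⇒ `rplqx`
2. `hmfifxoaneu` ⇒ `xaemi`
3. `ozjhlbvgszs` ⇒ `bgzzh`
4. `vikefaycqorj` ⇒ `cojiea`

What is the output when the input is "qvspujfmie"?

jmevp

Looking at the pairs, the operation is to keep every other character starting from the second (positions 2nd, 4th, 6th, ...), then move the last 3 characters to the front (rotate right by 3).
For "qvspujfmie", step one produces "vpjme"; step two turns that into "jmevp".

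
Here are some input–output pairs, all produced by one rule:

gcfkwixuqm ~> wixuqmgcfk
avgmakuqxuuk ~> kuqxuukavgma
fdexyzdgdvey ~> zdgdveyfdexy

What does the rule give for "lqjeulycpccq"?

lycpccqlqjeu

Looking at the pairs, the operation is to swap the front and back halves of the string, then move the last character to the front.
"lqjeulycpccq" → "lycpccqlqjeu".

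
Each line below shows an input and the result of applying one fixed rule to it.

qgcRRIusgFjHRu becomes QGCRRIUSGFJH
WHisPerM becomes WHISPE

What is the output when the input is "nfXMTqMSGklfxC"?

NFXMTQMSGKLF

Looking at the pairs, the operation is to delete the last 2 characters, then convert every letter to uppercase.
"nfXMTqMSGklfxC" → "nfXMTqMSGklf" → "NFXMTQMSGKLF".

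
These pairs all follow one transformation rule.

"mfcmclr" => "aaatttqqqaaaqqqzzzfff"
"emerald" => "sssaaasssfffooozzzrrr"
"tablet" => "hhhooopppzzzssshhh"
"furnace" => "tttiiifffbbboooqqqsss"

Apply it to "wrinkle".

kkkfffwwwbbbyyyzzzsss

What's happening: shift every letter 12 places backward in the alphabet (wrapping around), then repeat every character 3 times.
"wrinkle" → "kkkfffwwwbbbyyyzzzsss".
(Check on "mfcmclr": → "atqaqzf" → "aaatttqqqaaaqqqzzzfff" ✓)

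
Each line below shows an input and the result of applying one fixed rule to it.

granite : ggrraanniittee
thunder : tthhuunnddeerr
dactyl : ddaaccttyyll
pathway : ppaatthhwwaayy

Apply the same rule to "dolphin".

What's happening: double every character.
For "dolphin" the result is "ddoollpphhiinn".

ddoollpphhiinn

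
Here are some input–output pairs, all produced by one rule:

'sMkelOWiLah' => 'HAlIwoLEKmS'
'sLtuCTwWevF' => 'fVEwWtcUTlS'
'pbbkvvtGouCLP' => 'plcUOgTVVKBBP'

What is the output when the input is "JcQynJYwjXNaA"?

aAnxJWyjNYqCj

In each case the input is transformed by: flip the case of every letter, then reverse the string.
On "JcQynJYwjXNaA" that produces "aAnxJWyjNYqCj".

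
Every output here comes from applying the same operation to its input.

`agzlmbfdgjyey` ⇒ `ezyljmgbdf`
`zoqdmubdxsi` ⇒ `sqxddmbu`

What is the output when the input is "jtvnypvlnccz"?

Rule — take characters alternately from the front and the back (1st, last, 2nd, 2nd-last, ...), then delete the first 3 characters.
On "jtvnypvlnccz" that produces "cvcnnylpv".

cvcnnylpv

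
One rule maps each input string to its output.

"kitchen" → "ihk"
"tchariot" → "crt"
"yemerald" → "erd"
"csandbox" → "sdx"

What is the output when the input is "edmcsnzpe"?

The transformation: move the first character to the end, then keep one character in every 3, starting at position 1 (positions 1st, 4th, 7th, ...).
Applying both steps to "edmcsnzpe": "dmcsnzpee", then "dsp".
(Check on "csandbox": → "sandboxc" → "sdx" ✓)

dsp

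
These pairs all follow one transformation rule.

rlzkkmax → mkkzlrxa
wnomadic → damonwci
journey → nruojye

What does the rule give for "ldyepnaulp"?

The pattern: move the last 2 characters to the front (rotate right by 2), then reverse the string.
Working it through for "ldyepnaulp": intermediate "lpldyepnau", final "uanpeydlpl".
(Check on "rlzkkmax": → "axrlzkkm" → "mkkzlrxa" ✓)

uanpeydlpl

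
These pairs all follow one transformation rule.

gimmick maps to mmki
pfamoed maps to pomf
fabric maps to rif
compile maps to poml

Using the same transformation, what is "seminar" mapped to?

srnm

Each output is the input with this applied: sort the characters into reverse alphabetical order, then delete the last 3 characters.
For "seminar", step one produces "srnmiea"; step two turns that into "srnm".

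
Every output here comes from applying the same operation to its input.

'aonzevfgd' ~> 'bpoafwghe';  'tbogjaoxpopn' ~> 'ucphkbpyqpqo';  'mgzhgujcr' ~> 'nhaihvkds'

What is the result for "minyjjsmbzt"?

The pattern: shift every letter 1 place forward in the alphabet (wrapping around).
So "minyjjsmbzt" becomes "njozkktncau".

njozkktncau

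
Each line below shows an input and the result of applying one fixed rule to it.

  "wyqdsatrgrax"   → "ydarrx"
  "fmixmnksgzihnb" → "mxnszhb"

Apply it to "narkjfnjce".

akfje

Rule — keep every other character starting from the second (positions 2nd, 4th, 6th, ...).
"narkjfnjce" → "akfje".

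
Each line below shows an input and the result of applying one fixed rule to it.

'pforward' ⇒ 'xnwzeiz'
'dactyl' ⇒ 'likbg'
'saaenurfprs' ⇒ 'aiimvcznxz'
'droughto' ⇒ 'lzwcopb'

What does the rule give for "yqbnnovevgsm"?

gyjvvwdmdoa

What's happening: shift every letter 8 places forward in the alphabet (wrapping around), then delete the last character.
On "yqbnnovevgsm" that produces "gyjvvwdmdoa".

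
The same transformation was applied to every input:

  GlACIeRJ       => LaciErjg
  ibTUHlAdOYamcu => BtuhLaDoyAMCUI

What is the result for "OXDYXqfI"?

xdyxQFio

Each output is the input with this applied: flip the case of every letter, then move the first character to the end.
Applying that to "OXDYXqfI" gives "xdyxQFio".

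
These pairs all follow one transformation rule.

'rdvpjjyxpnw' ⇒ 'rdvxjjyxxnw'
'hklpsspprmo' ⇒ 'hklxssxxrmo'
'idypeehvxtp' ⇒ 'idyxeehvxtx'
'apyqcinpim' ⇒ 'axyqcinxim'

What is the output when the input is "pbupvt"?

Looking at the pairs, the operation is to replace every "p" with "x".
So "pbupvt" becomes "xbuxvt".

xbuxvt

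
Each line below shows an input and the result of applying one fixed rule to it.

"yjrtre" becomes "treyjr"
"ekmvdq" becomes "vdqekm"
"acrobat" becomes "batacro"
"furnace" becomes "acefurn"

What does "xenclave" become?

avexencl

Rule — move the last 3 characters to the front (rotate right by 3).
Applying that to "xenclave" gives "avexencl".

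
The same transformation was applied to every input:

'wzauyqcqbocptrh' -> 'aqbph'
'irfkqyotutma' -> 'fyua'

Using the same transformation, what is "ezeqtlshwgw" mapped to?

The rule is to keep one character in every 3, starting at position 3 (positions 3rd, 6th, 9th, ...).
For "ezeqtlshwgw" the result is "elw".

elw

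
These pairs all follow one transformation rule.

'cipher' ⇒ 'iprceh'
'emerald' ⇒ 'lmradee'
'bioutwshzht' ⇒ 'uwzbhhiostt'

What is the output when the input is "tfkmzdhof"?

otzdffhkm

Each output is the input with this applied: sort the characters into alphabetical order, then move the last 3 characters to the front (rotate right by 3).
For "tfkmzdhof", step one produces "dffhkmotz"; step two turns that into "otzdffhkm".
(Check on "bioutwshzht": → "bhhiosttuwz" → "uwzbhhiostt" ✓)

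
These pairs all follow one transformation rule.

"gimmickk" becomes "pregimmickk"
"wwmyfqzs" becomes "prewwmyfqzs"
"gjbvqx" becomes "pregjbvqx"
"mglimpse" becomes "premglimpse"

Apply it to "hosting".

prehosting

What's happening: prepend "pre".
Applying that to "hosting" gives "prehosting".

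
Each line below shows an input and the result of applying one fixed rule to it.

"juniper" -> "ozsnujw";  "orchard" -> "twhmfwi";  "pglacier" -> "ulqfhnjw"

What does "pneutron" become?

usjzywts

Rule — shift every letter 5 places forward in the alphabet (wrapping around).
So "pneutron" becomes "usjzywts".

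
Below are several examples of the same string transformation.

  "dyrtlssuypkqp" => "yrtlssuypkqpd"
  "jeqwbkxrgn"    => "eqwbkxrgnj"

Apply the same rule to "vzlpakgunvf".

zlpakgunvfv

The pattern: move the first character to the end.
"vzlpakgunvf" → "zlpakgunvfv".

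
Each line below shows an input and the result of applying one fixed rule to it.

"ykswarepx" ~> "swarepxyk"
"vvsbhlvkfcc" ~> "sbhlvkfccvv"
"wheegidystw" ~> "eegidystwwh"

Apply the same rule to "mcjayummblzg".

jayummblzgmc

Each output is the input with this applied: move the first 2 characters to the end (rotate left by 2).
Applying that to "mcjayummblzg" gives "jayummblzgmc".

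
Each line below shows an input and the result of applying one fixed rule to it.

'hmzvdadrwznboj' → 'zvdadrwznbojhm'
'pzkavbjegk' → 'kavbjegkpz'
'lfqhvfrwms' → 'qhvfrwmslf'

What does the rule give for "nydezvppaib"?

dezvppaibny

What's happening: move the first 2 characters to the end (rotate left by 2).
"nydezvppaib" → "dezvppaibny".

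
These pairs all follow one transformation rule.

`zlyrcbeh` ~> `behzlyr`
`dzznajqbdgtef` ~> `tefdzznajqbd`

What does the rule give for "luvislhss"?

hssluvis

The pattern: move the last 3 characters to the front (rotate right by 3), then delete the last character.
"luvislhss" → "hssluvisl" → "hssluvis".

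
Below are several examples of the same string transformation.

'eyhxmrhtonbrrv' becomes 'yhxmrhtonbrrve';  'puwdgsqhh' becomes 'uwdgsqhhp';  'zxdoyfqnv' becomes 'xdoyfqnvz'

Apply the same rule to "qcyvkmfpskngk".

Looking at the pairs, the operation is to move the first character to the end.
"qcyvkmfpskngk" → "cyvkmfpskngkq".

cyvkmfpskngkq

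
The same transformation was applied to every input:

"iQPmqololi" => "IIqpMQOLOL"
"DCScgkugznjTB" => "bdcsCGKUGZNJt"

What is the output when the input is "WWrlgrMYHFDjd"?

The rule is to flip the case of every letter, then move the last character to the front.
Starting from "WWrlgrMYHFDjd": after the first operation, "wwRLGRmyhfdJD"; after the second, "DwwRLGRmyhfdJ".

DwwRLGRmyhfdJ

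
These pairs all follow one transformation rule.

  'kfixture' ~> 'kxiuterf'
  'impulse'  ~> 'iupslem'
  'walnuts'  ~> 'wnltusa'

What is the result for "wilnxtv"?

wnltxvi

Rule — swap each adjacent pair of characters (1↔2, 3↔4, ...), then move the first character to the end.
"wilnxtv" → "iwnltxv" → "wnltxvi".
(Check on "walnuts": → "awnltus" → "wnltusa" ✓)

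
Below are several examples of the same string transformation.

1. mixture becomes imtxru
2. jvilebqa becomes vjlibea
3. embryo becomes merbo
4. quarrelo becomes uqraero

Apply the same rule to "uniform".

nufiro

The rule is to swap each adjacent pair of characters (1↔2, 3↔4, ...), then delete the last character.
For "uniform", step one produces "nufirom"; step two turns that into "nufiro".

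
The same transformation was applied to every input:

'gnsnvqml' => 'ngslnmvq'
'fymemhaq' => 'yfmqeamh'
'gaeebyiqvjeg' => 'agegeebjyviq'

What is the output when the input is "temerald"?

etmdelra

The transformation: move the first character to the end, then take characters alternately from the front and the back (1st, last, 2nd, 2nd-last, ...).
Starting from "temerald": after the first operation, "emeraldt"; after the second, "etmdelra".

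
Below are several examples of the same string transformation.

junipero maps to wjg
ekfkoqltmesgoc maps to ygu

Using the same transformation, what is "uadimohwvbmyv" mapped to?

The transformation: shift every letter 8 places backward in the alphabet (wrapping around), then keep only the last 3 characters.
For "uadimohwvbmyv", step one produces "msvaegzonteqn"; step two turns that into "eqn".

eqn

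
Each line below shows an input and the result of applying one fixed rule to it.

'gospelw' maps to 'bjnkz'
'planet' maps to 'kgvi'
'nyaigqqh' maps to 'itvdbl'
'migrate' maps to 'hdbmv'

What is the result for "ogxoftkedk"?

jbsjaofz

The transformation: shift every letter 5 places backward in the alphabet (wrapping around), then delete the last 2 characters.
For "ogxoftkedk", step one produces "jbsjaofzyf"; step two turns that into "jbsjaofz".
(Check on "gospelw": → "bjnkzgr" → "bjnkz" ✓)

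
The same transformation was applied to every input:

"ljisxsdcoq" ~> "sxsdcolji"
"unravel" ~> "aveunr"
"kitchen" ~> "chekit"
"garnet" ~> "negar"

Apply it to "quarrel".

What's happening: delete the last character, then move the first 3 characters to the end (rotate left by 3).
Working it through for "quarrel": intermediate "quarre", final "rrequa".
(Check on "ljisxsdcoq": → "ljisxsdco" → "sxsdcolji" ✓)

rrequa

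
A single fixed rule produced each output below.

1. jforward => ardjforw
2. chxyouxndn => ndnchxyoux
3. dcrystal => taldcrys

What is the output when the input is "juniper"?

The transformation: move the last 3 characters to the front (rotate right by 3).
So "juniper" becomes "perjuni".

perjuni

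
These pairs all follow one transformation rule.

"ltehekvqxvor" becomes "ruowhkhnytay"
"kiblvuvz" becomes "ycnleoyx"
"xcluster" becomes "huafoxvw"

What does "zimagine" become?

Looking at the pairs, the operation is to shift every letter 3 places forward in the alphabet (wrapping around), then move the last 2 characters to the front (rotate right by 2).
"zimagine" → "clpdjlqh" → "qhclpdjl".

qhclpdjl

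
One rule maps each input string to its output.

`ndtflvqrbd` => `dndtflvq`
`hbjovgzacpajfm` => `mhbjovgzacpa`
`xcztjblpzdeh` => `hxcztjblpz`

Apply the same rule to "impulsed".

In each case the input is transformed by: move the last 3 characters to the front (rotate right by 3), then delete the first 2 characters.
"impulsed" → "sedimpul" → "dimpul".

dimpul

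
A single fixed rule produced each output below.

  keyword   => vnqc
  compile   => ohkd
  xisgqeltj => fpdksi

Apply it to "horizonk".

hynmj

Looking at the pairs, the operation is to delete the first 3 characters, then shift every letter 1 place backward in the alphabet (wrapping around).
On "horizonk": the first step gives "izonk", and the second then gives "hynmj".
(Check on "keyword": → "word" → "vnqc" ✓)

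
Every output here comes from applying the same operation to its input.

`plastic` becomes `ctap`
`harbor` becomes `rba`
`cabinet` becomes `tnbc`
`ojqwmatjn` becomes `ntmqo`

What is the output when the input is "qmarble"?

The rule is to reverse the string, then keep every other character starting from the first (positions 1st, 3rd, 5th, ...).
Doing the same to "qmarble": "ebaq".

ebaq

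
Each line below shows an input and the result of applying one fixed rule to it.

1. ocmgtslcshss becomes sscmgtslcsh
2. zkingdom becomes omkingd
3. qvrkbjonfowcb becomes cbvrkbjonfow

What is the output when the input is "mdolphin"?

The rule is to delete the first character, then move the last 2 characters to the front (rotate right by 2).
"mdolphin" → "indolph".

indolph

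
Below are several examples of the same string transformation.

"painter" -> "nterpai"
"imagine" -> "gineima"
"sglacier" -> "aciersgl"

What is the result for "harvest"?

vesthar

The transformation: move the first 3 characters to the end (rotate left by 3).
Applying that to "harvest" gives "vesthar".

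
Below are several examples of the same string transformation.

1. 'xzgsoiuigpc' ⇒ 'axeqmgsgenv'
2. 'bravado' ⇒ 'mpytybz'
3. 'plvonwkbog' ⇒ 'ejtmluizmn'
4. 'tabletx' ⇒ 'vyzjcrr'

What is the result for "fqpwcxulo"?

The rule is to shift every letter 2 places backward in the alphabet (wrapping around), then swap the first and last characters.
"fqpwcxulo" → "donuavsjm" → "monuavsjd".

monuavsjd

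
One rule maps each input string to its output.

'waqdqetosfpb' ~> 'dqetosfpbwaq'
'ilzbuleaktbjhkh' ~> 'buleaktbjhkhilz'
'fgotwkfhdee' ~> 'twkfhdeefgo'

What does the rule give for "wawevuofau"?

Each output is the input with this applied: move the first 3 characters to the end (rotate left by 3).
So "wawevuofau" becomes "evuofauwaw".

evuofauwaw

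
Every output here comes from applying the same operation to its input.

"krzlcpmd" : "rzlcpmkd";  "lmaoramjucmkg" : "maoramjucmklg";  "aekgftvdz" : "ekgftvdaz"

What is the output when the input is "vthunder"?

thundevr

What's happening: swap the first and last characters, then move the first character to the end.
"vthunder" → "rthundev" → "thundevr".
(Check on "lmaoramjucmkg": → "gmaoramjucmkl" → "maoramjucmklg" ✓)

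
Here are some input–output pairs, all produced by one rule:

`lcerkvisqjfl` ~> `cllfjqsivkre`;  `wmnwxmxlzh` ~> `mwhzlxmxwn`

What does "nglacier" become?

The transformation: reverse the string, then move the last 2 characters to the front (rotate right by 2).
"nglacier" → "gnreical".

gnreical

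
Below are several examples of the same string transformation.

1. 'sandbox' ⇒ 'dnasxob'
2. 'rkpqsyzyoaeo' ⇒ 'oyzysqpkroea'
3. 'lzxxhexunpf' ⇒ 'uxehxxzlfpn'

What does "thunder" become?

nuhtred

The transformation: move the last 3 characters to the front (rotate right by 3), then reverse the string.
Working it through for "thunder": intermediate "derthun", final "nuhtred".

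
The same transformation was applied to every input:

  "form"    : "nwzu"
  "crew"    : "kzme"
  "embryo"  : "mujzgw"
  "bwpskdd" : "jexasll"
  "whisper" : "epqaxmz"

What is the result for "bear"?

The rule is to shift every letter 8 places forward in the alphabet (wrapping around).
Applying that to "bear" gives "jmiz".

jmiz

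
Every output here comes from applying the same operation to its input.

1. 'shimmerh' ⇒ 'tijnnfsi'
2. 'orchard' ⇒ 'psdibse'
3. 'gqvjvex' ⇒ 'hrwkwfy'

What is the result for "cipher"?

The pattern: shift every letter 1 place forward in the alphabet (wrapping around).
For "cipher" the result is "djqifs".

djqifs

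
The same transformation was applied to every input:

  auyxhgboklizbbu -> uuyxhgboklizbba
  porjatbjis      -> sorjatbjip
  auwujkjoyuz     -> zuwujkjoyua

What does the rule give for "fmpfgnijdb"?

What's happening: swap the first and last characters.
For "fmpfgnijdb" the result is "bmpfgnijdf".

bmpfgnijdf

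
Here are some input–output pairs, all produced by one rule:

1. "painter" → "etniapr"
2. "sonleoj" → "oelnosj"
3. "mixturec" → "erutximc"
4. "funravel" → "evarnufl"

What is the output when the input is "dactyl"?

What's happening: reverse the string, then move the first character to the end.
Applying both steps to "dactyl": "lytcad", then "ytcadl".
(Check on "painter": → "retniap" → "etniapr" ✓)

ytcadl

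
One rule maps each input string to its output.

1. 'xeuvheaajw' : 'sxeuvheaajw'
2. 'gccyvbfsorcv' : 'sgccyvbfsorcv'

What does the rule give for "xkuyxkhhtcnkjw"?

sxkuyxkhhtcnkjw

The rule is to prepend "s".
"xkuyxkhhtcnkjw" → "sxkuyxkhhtcnkjw".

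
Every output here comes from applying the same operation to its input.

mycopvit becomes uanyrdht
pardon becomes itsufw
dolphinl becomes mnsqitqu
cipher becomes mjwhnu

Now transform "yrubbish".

gnxmdwzg

In each case the input is transformed by: swap the front and back halves of the string, then shift every letter 5 places forward in the alphabet (wrapping around).
On "yrubbish": the first step gives "bishyrub", and the second then gives "gnxmdwzg".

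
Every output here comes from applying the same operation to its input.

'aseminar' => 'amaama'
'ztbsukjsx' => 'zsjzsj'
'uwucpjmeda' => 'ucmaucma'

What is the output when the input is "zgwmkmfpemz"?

zmfmzmfm

In each case the input is transformed by: keep one character in every 3, starting at position 1 (positions 1st, 4th, 7th, ...), then write the whole string twice.
For "zgwmkmfpemz", step one produces "zmfm"; step two turns that into "zmfmzmfm".
(Check on "ztbsukjsx": → "zsj" → "zsjzsj" ✓)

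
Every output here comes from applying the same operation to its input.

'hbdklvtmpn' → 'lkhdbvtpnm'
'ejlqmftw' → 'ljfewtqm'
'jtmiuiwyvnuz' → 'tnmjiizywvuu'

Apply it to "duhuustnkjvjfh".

kjjhhfdvuuutsn

In each case the input is transformed by: sort the characters into reverse alphabetical order, then swap the front and back halves of the string.
For "duhuustnkjvjfh", step one produces "vuuutsnkjjhhfd"; step two turns that into "kjjhhfdvuuutsn".
(Check on "jtmiuiwyvnuz": → "zywvuutnmjii" → "tnmjiizywvuu" ✓)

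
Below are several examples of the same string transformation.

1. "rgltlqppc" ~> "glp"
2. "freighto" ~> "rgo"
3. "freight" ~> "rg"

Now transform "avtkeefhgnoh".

The rule is to keep one character in every 3, starting at position 2 (positions 2nd, 5th, 8th, ...).
Applying that to "avtkeefhgnoh" gives "veho".

veho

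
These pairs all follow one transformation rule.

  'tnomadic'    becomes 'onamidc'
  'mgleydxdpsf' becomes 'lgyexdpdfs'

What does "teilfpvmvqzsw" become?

Looking at the pairs, the operation is to delete the first character, then swap each adjacent pair of characters (1↔2, 3↔4, ...).
Applying both steps to "teilfpvmvqzsw": "eilfpvmvqzsw", then "ieflvpvmzqws".

ieflvpvmzqws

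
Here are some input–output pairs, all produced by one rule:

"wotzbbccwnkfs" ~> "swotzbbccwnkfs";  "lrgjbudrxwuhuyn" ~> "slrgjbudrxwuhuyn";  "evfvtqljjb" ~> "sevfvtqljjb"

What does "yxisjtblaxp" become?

The rule is to prepend "s".
Applying that to "yxisjtblaxp" gives "syxisjtblaxp".

syxisjtblaxp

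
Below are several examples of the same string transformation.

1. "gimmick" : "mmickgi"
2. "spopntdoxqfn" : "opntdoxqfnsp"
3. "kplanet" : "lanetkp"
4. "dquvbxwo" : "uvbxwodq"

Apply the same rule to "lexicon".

xiconle

Looking at the pairs, the operation is to move the first 2 characters to the end (rotate left by 2).
Applying that to "lexicon" gives "xiconle".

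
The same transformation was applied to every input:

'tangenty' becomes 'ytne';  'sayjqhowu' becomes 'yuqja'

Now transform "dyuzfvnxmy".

zyvnf

Looking at the pairs, the operation is to sort the characters into reverse alphabetical order, then keep every other character starting from the first (positions 1st, 3rd, 5th, ...).
For "dyuzfvnxmy", step one produces "zyyxvunmfd"; step two turns that into "zyvnf".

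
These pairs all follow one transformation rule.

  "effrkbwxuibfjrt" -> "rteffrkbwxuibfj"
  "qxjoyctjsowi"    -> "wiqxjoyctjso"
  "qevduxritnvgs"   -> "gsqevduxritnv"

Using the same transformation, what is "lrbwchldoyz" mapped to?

Rule — move the last 2 characters to the front (rotate right by 2).
On "lrbwchldoyz" that produces "yzlrbwchldo".

yzlrbwchldo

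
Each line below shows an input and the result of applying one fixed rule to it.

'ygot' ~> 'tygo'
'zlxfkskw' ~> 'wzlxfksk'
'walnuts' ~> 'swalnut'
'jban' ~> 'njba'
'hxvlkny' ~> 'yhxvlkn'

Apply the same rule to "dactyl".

The rule is to move the last character to the front.
Doing the same to "dactyl": "ldacty".

ldacty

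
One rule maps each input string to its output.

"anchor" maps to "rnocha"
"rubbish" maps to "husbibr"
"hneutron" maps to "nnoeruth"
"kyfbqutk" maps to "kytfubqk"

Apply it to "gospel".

loespg

Each output is the input with this applied: take characters alternately from the front and the back (1st, last, 2nd, 2nd-last, ...), then move the first character to the end.
Starting from "gospel": after the first operation, "gloesp"; after the second, "loespg".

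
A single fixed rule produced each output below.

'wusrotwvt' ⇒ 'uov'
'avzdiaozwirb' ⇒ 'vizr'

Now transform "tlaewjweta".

lwe

Rule — keep one character in every 3, starting at position 2 (positions 2nd, 5th, 8th, ...).
On "tlaewjweta" that produces "lwe".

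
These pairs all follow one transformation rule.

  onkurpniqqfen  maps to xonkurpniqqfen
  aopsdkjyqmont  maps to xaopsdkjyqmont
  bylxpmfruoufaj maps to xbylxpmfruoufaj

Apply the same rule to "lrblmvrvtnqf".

xlrblmvrvtnqf

Each output is the input with this applied: prepend "x".
Doing the same to "lrblmvrvtnqf": "xlrblmvrvtnqf".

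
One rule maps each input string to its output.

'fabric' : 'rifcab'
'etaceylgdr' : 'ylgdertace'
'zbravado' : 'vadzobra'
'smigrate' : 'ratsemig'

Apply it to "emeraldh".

aldehmer

The transformation: swap the first and last characters, then swap the front and back halves of the string.
On "emeraldh": the first step gives "hmeralde", and the second then gives "aldehmer".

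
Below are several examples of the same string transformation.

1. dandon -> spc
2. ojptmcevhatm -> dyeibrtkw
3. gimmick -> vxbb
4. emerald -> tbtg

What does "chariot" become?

Rule — shift every letter 11 places backward in the alphabet (wrapping around), then delete the last 3 characters.
"chariot" → "rwpg".

rwpg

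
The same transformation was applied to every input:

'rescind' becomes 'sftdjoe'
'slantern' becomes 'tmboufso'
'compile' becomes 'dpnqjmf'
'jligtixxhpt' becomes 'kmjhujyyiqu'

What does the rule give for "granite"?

hsbojuf

Each output is the input with this applied: shift every letter 1 place forward in the alphabet (wrapping around).
For "granite" the result is "hsbojuf".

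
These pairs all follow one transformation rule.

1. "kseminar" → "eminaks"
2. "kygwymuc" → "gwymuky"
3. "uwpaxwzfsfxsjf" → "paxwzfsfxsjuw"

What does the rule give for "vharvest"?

The rule is to delete the last character, then move the first 2 characters to the end (rotate left by 2).
Starting from "vharvest": after the first operation, "vharves"; after the second, "arvesvh".

arvesvh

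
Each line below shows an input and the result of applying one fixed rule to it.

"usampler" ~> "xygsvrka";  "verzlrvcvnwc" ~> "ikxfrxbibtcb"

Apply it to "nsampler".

xygsvrkt

The rule is to shift every letter 6 places forward in the alphabet (wrapping around), then swap the first and last characters.
For "nsampler", step one produces "tygsvrkx"; step two turns that into "xygsvrkt".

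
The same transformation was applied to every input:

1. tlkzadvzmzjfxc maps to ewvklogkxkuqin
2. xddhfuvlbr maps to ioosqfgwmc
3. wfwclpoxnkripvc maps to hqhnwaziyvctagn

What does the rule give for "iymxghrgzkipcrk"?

tjxirscrkvtancv

What's happening: shift every letter 11 places forward in the alphabet (wrapping around).
Applying that to "iymxghrgzkipcrk" gives "tjxirscrkvtancv".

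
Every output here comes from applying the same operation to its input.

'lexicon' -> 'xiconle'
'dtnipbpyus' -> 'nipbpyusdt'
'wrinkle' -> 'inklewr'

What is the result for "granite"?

Rule — move the first 2 characters to the end (rotate left by 2).
So "granite" becomes "anitegr".

anitegr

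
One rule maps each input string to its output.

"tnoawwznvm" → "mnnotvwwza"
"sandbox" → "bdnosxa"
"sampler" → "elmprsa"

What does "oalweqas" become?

Each output is the input with this applied: sort the characters into alphabetical order, then move the first character to the end.
Starting from "oalweqas": after the first operation, "aaeloqsw"; after the second, "aeloqswa".

aeloqswa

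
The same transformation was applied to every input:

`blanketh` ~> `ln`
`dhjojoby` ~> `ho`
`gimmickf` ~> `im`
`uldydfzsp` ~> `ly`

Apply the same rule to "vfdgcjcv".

The rule is to keep every other character starting from the second (positions 2nd, 4th, 6th, ...), then keep only the first 2 characters.
On "vfdgcjcv" that produces "fg".

fg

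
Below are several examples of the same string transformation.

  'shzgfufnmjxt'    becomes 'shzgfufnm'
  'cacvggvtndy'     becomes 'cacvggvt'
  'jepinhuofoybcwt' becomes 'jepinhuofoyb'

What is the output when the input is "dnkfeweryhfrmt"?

What's happening: delete the last 3 characters.
So "dnkfeweryhfrmt" becomes "dnkfeweryhf".

dnkfeweryhf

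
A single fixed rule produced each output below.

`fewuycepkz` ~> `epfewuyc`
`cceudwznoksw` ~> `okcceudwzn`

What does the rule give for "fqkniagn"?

What's happening: delete the last 2 characters, then move the last 2 characters to the front (rotate right by 2).
"fqkniagn" → "iafqkn".
(Check on "cceudwznoksw": → "cceudwznok" → "okcceudwzn" ✓)

iafqkn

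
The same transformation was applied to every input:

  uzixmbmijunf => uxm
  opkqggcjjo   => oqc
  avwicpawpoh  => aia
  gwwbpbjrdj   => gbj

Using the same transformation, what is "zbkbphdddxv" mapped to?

zbd

What's happening: delete the last 3 characters, then keep one character in every 3, starting at position 1 (positions 1st, 4th, 7th, ...).
On "zbkbphdddxv": the first step gives "zbkbphdd", and the second then gives "zbd".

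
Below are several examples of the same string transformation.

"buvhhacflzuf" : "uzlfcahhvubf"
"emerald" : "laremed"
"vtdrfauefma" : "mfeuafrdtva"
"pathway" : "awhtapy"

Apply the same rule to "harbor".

Each output is the input with this applied: reverse the string, then move the first character to the end.
Starting from "harbor": after the first operation, "robrah"; after the second, "obrahr".

obrahr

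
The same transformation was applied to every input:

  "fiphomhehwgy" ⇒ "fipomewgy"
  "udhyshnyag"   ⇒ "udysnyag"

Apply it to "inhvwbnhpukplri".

Rule — remove every "h".
For "inhvwbnhpukplri" the result is "invwbnpukplri".

invwbnpukplri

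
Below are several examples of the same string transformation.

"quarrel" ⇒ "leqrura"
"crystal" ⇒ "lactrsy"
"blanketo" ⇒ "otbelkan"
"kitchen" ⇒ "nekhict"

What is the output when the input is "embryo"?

The transformation: move the last character to the front, then take characters alternately from the front and the back (1st, last, 2nd, 2nd-last, ...).
On "embryo": the first step gives "oembry", and the second then gives "oyermb".
(Check on "crystal": → "lcrysta" → "lactrsy" ✓)

oyermb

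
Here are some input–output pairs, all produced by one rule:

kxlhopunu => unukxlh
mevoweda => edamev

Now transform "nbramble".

What's happening: move the last 3 characters to the front (rotate right by 3), then delete the last 2 characters.
Applying that to "nbramble" gives "blenbr".

blenbr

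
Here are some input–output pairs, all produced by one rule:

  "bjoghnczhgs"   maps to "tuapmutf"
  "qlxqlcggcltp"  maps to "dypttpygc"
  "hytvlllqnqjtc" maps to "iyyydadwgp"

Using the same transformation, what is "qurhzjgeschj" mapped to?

umwtrfpuw

In each case the input is transformed by: shift every letter 13 places forward in the alphabet (wrapping around) — i.e. ROT13, then delete the first 3 characters.
Working it through for "qurhzjgeschj": intermediate "dheumwtrfpuw", final "umwtrfpuw".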